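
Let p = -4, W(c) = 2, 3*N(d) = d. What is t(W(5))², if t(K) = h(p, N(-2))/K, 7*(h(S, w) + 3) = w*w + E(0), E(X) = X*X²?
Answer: 34225/15876 ≈ 2.1558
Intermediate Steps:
N(d) = d/3
E(X) = X³
h(S, w) = -3 + w²/7 (h(S, w) = -3 + (w*w + 0³)/7 = -3 + (w² + 0)/7 = -3 + w²/7)
t(K) = -185/(63*K) (t(K) = (-3 + ((⅓)*(-2))²/7)/K = (-3 + (-⅔)²/7)/K = (-3 + (⅐)*(4/9))/K = (-3 + 4/63)/K = -185/(63*K))
t(W(5))² = (-185/63/2)² = (-185/63*½)² = (-185/126)² = 34225/15876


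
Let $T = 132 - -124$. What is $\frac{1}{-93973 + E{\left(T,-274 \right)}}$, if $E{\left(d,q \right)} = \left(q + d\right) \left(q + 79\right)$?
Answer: $- \frac{1}{90463} \approx -1.1054 \cdot 10^{-5}$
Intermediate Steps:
$T = 256$ ($T = 132 + 124 = 256$)
$E{\left(d,q \right)} = \left(79 + q\right) \left(d + q\right)$ ($E{\left(d,q \right)} = \left(d + q\right) \left(79 + q\right) = \left(79 + q\right) \left(d + q\right)$)
$\frac{1}{-93973 + E{\left(T,-274 \right)}} = \frac{1}{-93973 + \left(\left(-274\right)^{2} + 79 \cdot 256 + 79 \left(-274\right) + 256 \left(-274\right)\right)} = \frac{1}{-93973 + \left(75076 + 20224 - 21646 - 70144\right)} = \frac{1}{-93973 + 3510} = \frac{1}{-90463} = - \frac{1}{90463}$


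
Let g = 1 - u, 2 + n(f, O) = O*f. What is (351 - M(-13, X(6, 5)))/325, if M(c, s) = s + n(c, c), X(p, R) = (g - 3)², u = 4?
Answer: 148/325 ≈ 0.45538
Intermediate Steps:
n(f, O) = -2 + O*f
g = -3 (g = 1 - 1*4 = 1 - 4 = -3)
X(p, R) = 36 (X(p, R) = (-3 - 3)² = (-6)² = 36)
M(c, s) = -2 + s + c² (M(c, s) = s + (-2 + c*c) = s + (-2 + c²) = -2 + s + c²)
(351 - M(-13, X(6, 5)))/325 = (351 - (-2 + 36 + (-13)²))/325 = (351 - (-2 + 36 + 169))*(1/325) = (351 - 1*203)*(1/325) = (351 - 203)*(1/325) = 148*(1/325) = 148/325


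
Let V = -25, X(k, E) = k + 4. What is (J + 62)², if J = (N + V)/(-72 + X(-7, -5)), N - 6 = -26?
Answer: 97969/25 ≈ 3918.8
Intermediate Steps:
X(k, E) = 4 + k
N = -20 (N = 6 - 26 = -20)
J = ⅗ (J = (-20 - 25)/(-72 + (4 - 7)) = -45/(-72 - 3) = -45/(-75) = -45*(-1/75) = ⅗ ≈ 0.60000)
(J + 62)² = (⅗ + 62)² = (313/5)² = 97969/25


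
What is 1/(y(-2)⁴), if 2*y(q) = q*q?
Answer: 1/16 ≈ 0.062500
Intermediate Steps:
y(q) = q²/2 (y(q) = (q*q)/2 = q²/2)
1/(y(-2)⁴) = 1/(((½)*(-2)²)⁴) = 1/(((½)*4)⁴) = 1/(2⁴) = 1/16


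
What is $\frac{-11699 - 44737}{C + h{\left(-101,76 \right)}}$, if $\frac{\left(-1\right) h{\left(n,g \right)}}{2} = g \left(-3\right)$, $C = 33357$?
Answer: $- \frac{18812}{11271} \approx -1.6691$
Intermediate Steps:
$h{\left(n,g \right)} = 6 g$ ($h{\left(n,g \right)} = - 2 g \left(-3\right) = - 2 \left(- 3 g\right) = 6 g$)
$\frac{-11699 - 44737}{C + h{\left(-101,76 \right)}} = \frac{-11699 - 44737}{33357 + 6 \cdot 76} = - \frac{56436}{33357 + 456} = - \frac{56436}{33813} = \left(-56436\right) \frac{1}{33813} = - \frac{18812}{11271}$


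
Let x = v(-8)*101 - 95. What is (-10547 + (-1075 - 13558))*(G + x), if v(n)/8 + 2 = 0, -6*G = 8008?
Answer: 230069660/3 ≈ 7.6690e+7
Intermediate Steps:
G = -4004/3 (G = -⅙*8008 = -4004/3 ≈ -1334.7)
v(n) = -16 (v(n) = -16 + 8*0 = -16 + 0 = -16)
x = -1711 (x = -16*101 - 95 = -1616 - 95 = -1711)
(-10547 + (-1075 - 13558))*(G + x) = (-10547 + (-1075 - 13558))*(-4004/3 - 1711) = (-10547 - 14633)*(-9137/3) = -25180*(-9137/3) = 230069660/3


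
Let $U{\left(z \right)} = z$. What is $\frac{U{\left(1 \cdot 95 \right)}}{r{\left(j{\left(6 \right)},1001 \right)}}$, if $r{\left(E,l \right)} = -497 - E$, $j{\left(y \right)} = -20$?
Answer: $- \frac{95}{477} \approx -0.19916$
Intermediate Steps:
$\frac{U{\left(1 \cdot 95 \right)}}{r{\left(j{\left(6 \right)},1001 \right)}} = \frac{1 \cdot 95}{-497 - -20} = \frac{95}{-497 + 20} = \frac{95}{-477} = 95 \left(- \frac{1}{477}\right) = - \frac{95}{477}$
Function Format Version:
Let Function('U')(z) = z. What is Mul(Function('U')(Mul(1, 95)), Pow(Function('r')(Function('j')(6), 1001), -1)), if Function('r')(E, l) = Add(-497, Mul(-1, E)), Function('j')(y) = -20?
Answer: Rational(-95, 477) ≈ -0.19916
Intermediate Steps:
Mul(Function('U')(Mul(1, 95)), Pow(Function('r')(Function('j')(6), 1001), -1)) = Mul(Mul(1, 95), Pow(Add(-497, Mul(-1, -20)), -1)) = Mul(95, Pow(Add(-497, 20), -1)) = Mul(95, Pow(-477, -1)) = Mul(95, Rational(-1, 477)) = Rational(-95, 477)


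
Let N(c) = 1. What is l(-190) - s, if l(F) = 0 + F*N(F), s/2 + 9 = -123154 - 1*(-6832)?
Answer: 232472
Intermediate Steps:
s = -232662 (s = -18 + 2*(-123154 - 1*(-6832)) = -18 + 2*(-123154 + 6832) = -18 + 2*(-116322) = -18 - 232644 = -232662)
l(F) = F (l(F) = 0 + F*1 = 0 + F = F)
l(-190) - s = -190 - 1*(-232662) = -190 + 232662 = 232472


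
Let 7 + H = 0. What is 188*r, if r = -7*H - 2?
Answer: 8836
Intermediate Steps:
H = -7 (H = -7 + 0 = -7)
r = 47 (r = -7*(-7) - 2 = 49 - 2 = 47)
188*r = 188*47 = 8836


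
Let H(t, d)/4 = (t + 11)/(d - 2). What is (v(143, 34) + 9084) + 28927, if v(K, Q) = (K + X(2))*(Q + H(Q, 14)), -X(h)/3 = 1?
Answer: 44871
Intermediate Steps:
H(t, d) = 4*(11 + t)/(-2 + d) (H(t, d) = 4*((t + 11)/(d - 2)) = 4*((11 + t)/(-2 + d)) = 4*(11 + t)/(-2 + d))
X(h) = -3 (X(h) = -3*1 = -3)
v(K, Q) = (-3 + K)*(11/3 + 4*Q/3) (v(K, Q) = (K - 3)*(Q + 4*(11 + Q)/(-2 + 14)) = (-3 + K)*(Q + 4*(11 + Q)/12) = (-3 + K)*(Q + 4*(1/12)*(11 + Q)) = (-3 + K)*(Q + (11/3 + Q/3)) = (-3 + K)*(11/3 + 4*Q/3))
(v(143, 34) + 9084) + 28927 = ((-11 - 4*34 + (11/3)*143 + (4/3)*143*34) + 9084) + 28927 = ((-11 - 136 + 1573/3 + 19448/3) + 9084) + 28927 = (6860 + 9084) + 28927 = 15944 + 28927 = 44871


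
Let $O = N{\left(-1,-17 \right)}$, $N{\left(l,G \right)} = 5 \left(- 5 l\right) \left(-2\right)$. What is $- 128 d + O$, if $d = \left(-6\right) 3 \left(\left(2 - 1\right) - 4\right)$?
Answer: $-6962$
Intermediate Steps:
$d = 54$ ($d = - 18 \left(1 - 4\right) = \left(-18\right) \left(-3\right) = 54$)
$N{\left(l,G \right)} = 50 l$ ($N{\left(l,G \right)} = - 25 l \left(-2\right) = 50 l$)
$O = -50$ ($O = 50 \left(-1\right) = -50$)
$- 128 d + O = \left(-128\right) 54 - 50 = -6912 - 50 = -6962$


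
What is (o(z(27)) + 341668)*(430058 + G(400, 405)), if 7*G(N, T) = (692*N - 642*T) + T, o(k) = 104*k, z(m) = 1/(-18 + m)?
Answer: 9310224276716/63 ≈ 1.4778e+11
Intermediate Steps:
G(N, T) = -641*T/7 + 692*N/7 (G(N, T) = ((692*N - 642*T) + T)/7 = ((-642*T + 692*N) + T)/7 = (-641*T + 692*N)/7 = -641*T/7 + 692*N/7)
(o(z(27)) + 341668)*(430058 + G(400, 405)) = (104/(-18 + 27) + 341668)*(430058 + (-641/7*405 + (692/7)*400)) = (104/9 + 341668)*(430058 + (-259605/7 + 276800/7)) = (104*(⅑) + 341668)*(430058 + 17195/7) = (104/9 + 341668)*(3027601/7) = (3075116/9)*(3027601/7) = 9310224276716/63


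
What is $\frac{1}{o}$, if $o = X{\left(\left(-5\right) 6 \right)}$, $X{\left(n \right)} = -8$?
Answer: $- \frac{1}{8} \approx -0.125$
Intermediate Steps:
$o = -8$
$\frac{1}{o} = \frac{1}{-8} = - \frac{1}{8}$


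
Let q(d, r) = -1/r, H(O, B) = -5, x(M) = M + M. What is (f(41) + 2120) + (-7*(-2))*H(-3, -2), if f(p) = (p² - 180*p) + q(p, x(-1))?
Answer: -7297/2 ≈ -3648.5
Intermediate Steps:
x(M) = 2*M
f(p) = ½ + p² - 180*p (f(p) = (p² - 180*p) - 1/(2*(-1)) = (p² - 180*p) - 1/(-2) = (p² - 180*p) - 1*(-½) = (p² - 180*p) + ½ = ½ + p² - 180*p)
(f(41) + 2120) + (-7*(-2))*H(-3, -2) = ((½ + 41² - 180*41) + 2120) - 7*(-2)*(-5) = ((½ + 1681 - 7380) + 2120) + 14*(-5) = (-11397/2 + 2120) - 70 = -7157/2 - 70 = -7297/2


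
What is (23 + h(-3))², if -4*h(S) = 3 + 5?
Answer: 441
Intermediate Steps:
h(S) = -2 (h(S) = -(3 + 5)/4 = -¼*8 = -2)
(23 + h(-3))² = (23 - 2)² = 21² = 441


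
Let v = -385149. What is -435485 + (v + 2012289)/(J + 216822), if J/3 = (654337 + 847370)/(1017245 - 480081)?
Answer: -16907192831626535/38824492643 ≈ -4.3548e+5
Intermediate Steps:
J = 4505121/537164 (J = 3*((654337 + 847370)/(1017245 - 480081)) = 3*(1501707/537164) = 4505121/537164 ≈ 8.3869)
-435485 + (v + 2012289)/(J + 216822) = -435485 + (-385149 + 2012289)/(4505121/537164 + 216822) = -435485 + 1627140/(116473477929/537164) = -435485 + 1627140*(537164/116473477929) = -435485 + 291347010320/38824492643 = -16907192831626535/38824492643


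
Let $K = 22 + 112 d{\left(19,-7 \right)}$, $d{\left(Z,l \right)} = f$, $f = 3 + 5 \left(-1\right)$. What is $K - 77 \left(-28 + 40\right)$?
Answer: $-1126$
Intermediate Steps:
$f = -2$ ($f = 3 - 5 = -2$)
$d{\left(Z,l \right)} = -2$
$K = -202$ ($K = 22 + 112 \left(-2\right) = 22 - 224 = -202$)
$K - 77 \left(-28 + 40\right) = -202 - 77 \left(-28 + 40\right) = -202 - 77 \cdot 12 = -202 - 924 = -1126$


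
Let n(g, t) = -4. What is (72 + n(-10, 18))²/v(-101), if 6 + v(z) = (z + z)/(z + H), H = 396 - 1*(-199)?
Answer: -1142128/1583 ≈ -721.50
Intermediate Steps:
H = 595 (H = 396 + 199 = 595)
v(z) = -6 + 2*z/(595 + z) (v(z) = -6 + (z + z)/(z + 595) = -6 + (2*z)/(595 + z) = -6 + 2*z/(595 + z))
(72 + n(-10, 18))²/v(-101) = (72 - 4)²/((2*(-1785 - 2*(-101))/(595 - 101))) = 68²/((2*(-1785 + 202)/494)) = 4624/((2*(1/494)*(-1583))) = 4624/(-1583/247) = 4624*(-247/1583) = -1142128/1583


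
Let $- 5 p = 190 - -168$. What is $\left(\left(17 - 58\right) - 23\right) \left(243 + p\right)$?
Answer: $- \frac{54848}{5} \approx -10970.0$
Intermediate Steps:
$p = - \frac{358}{5}$ ($p = - \frac{190 - -168}{5} = - \frac{190 + 168}{5} = \left(- \frac{1}{5}\right) 358 = - \frac{358}{5} \approx -71.6$)
$\left(\left(17 - 58\right) - 23\right) \left(243 + p\right) = \left(\left(17 - 58\right) - 23\right) \left(243 - \frac{358}{5}\right) = \left(-41 - 23\right) \frac{857}{5} = \left(-64\right) \frac{857}{5} = - \frac{54848}{5}$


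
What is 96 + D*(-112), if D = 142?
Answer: -15808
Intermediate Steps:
96 + D*(-112) = 96 + 142*(-112) = 96 - 15904 = -15808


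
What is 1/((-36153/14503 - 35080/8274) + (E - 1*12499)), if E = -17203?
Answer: -59998911/1782491602103 ≈ -3.3660e-5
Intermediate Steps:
1/((-36153/14503 - 35080/8274) + (E - 1*12499)) = 1/((-36153/14503 - 35080/8274) + (-17203 - 1*12499)) = 1/((-36153*1/14503 - 35080*1/8274) + (-17203 - 12499)) = 1/((-36153/14503 - 17540/4137) - 29702) = 1/(-403947581/59998911 - 29702) = 1/(-1782491602103/59998911) = -59998911/1782491602103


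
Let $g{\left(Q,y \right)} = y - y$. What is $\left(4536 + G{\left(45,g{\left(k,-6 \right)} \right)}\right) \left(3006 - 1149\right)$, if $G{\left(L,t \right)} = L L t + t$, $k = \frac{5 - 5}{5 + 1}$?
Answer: $8423352$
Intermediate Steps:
$k = 0$ ($k = \frac{0}{6} = 0 \cdot \frac{1}{6} = 0$)
$g{\left(Q,y \right)} = 0$
$G{\left(L,t \right)} = t + t L^{2}$ ($G{\left(L,t \right)} = L^{2} t + t = t L^{2} + t = t + t L^{2}$)
$\left(4536 + G{\left(45,g{\left(k,-6 \right)} \right)}\right) \left(3006 - 1149\right) = \left(4536 + 0 \left(1 + 45^{2}\right)\right) \left(3006 - 1149\right) = \left(4536 + 0 \left(1 + 2025\right)\right) 1857 = \left(4536 + 0 \cdot 2026\right) 1857 = \left(4536 + 0\right) 1857 = 4536 \cdot 1857 = 8423352$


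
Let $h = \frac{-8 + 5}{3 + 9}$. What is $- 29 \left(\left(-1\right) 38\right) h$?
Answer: $- \frac{551}{2} \approx -275.5$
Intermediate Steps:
$h = - \frac{1}{4}$ ($h = - \frac{3}{12} = \left(-3\right) \frac{1}{12} = - \frac{1}{4} \approx -0.25$)
$- 29 \left(\left(-1\right) 38\right) h = - 29 \left(\left(-1\right) 38\right) \left(- \frac{1}{4}\right) = \left(-29\right) \left(-38\right) \left(- \frac{1}{4}\right) = 1102 \left(- \frac{1}{4}\right) = - \frac{551}{2}$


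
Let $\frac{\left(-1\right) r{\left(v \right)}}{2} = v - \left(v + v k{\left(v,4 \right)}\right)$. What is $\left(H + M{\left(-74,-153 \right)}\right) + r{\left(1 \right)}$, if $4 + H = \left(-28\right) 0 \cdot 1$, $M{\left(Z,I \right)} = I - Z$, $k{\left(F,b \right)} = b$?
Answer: $-75$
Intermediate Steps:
$H = -4$ ($H = -4 + \left(-28\right) 0 \cdot 1 = -4 + 0 \cdot 1 = -4 + 0 = -4$)
$r{\left(v \right)} = 8 v$ ($r{\left(v \right)} = - 2 \left(v - \left(v + v 4\right)\right) = - 2 \left(v - \left(v + 4 v\right)\right) = - 2 \left(v - 5 v\right) = - 2 \left(- 4 v\right) = 8 v$)
$\left(H + M{\left(-74,-153 \right)}\right) + r{\left(1 \right)} = \left(-4 - 79\right) + 8 \cdot 1 = \left(-4 + \left(-153 + 74\right)\right) + 8 = \left(-4 - 79\right) + 8 = -83 + 8 = -75$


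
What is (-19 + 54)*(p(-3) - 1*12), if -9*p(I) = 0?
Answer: -420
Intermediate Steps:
p(I) = 0 (p(I) = -⅑*0 = 0)
(-19 + 54)*(p(-3) - 1*12) = (-19 + 54)*(0 - 1*12) = 35*(0 - 12) = 35*(-12) = -420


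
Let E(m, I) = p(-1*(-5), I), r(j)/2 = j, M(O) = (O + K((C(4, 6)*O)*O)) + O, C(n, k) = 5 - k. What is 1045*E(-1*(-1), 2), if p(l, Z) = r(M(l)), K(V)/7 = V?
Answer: -344850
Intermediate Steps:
K(V) = 7*V
M(O) = -7*O² + 2*O (M(O) = (O + 7*(((5 - 1*6)*O)*O)) + O = (O + 7*(((5 - 6)*O)*O)) + O = (O + 7*((-O)*O)) + O = (O + 7*(-O²)) + O = (O - 7*O²) + O = -7*O² + 2*O)
r(j) = 2*j
p(l, Z) = 2*l*(2 - 7*l) (p(l, Z) = 2*(l*(2 - 7*l)) = 2*l*(2 - 7*l))
E(m, I) = -330 (E(m, I) = 2*(-1*(-5))*(2 - (-7)*(-5)) = 2*5*(2 - 7*5) = 2*5*(2 - 35) = 2*5*(-33) = -330)
1045*E(-1*(-1), 2) = 1045*(-330) = -344850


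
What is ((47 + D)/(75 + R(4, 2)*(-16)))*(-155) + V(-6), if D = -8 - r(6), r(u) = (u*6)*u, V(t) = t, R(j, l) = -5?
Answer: 171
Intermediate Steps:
r(u) = 6*u² (r(u) = (6*u)*u = 6*u²)
D = -224 (D = -8 - 6*6² = -8 - 6*36 = -8 - 1*216 = -8 - 216 = -224)
((47 + D)/(75 + R(4, 2)*(-16)))*(-155) + V(-6) = ((47 - 224)/(75 - 5*(-16)))*(-155) - 6 = -177/(75 + 80)*(-155) - 6 = -177/155*(-155) - 6 = 177 - 6 = 171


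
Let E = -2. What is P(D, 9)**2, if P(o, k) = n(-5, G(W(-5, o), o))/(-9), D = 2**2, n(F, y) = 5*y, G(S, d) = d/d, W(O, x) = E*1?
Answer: 25/81 ≈ 0.30864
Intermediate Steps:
W(O, x) = -2 (W(O, x) = -2*1 = -2)
G(S, d) = 1
D = 4
P(o, k) = -5/9 (P(o, k) = (5*1)/(-9) = 5*(-1/9) = -5/9)
P(D, 9)**2 = (-5/9)**2 = 25/81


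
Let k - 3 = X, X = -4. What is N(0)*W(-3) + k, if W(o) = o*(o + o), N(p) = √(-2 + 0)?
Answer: -1 + 18*I*√2 ≈ -1.0 + 25.456*I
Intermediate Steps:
N(p) = I*√2 (N(p) = √(-2) = I*√2)
W(o) = 2*o² (W(o) = o*(2*o) = 2*o²)
k = -1 (k = 3 - 4 = -1)
N(0)*W(-3) + k = (I*√2)*(2*(-3)²) - 1 = (I*√2)*(2*9) - 1 = (I*√2)*18 - 1 = 18*I*√2 - 1 = -1 + 18*I*√2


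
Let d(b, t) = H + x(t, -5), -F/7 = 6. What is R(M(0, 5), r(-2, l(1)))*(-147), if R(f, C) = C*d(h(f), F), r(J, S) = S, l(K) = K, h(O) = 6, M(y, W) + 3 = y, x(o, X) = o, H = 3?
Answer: 5733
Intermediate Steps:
M(y, W) = -3 + y
F = -42 (F = -7*6 = -42)
d(b, t) = 3 + t
R(f, C) = -39*C (R(f, C) = C*(3 - 42) = C*(-39) = -39*C)
R(M(0, 5), r(-2, l(1)))*(-147) = -39*1*(-147) = -39*(-147) = 5733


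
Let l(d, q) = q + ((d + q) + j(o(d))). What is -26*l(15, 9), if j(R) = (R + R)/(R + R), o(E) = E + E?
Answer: -884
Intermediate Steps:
o(E) = 2*E
j(R) = 1 (j(R) = (2*R)/((2*R)) = (2*R)*(1/(2*R)) = 1)
l(d, q) = 1 + d + 2*q (l(d, q) = q + ((d + q) + 1) = q + (1 + d + q) = 1 + d + 2*q)
-26*l(15, 9) = -26*(1 + 15 + 2*9) = -26*(1 + 15 + 18) = -26*34 = -884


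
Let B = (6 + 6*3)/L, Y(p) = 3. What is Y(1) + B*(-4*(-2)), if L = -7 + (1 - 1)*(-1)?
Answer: -171/7 ≈ -24.429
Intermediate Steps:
L = -7 (L = -7 + 0*(-1) = -7 + 0 = -7)
B = -24/7 (B = (6 + 6*3)/(-7) = (6 + 18)*(-1/7) = 24*(-1/7) = -24/7 ≈ -3.4286)
Y(1) + B*(-4*(-2)) = 3 - (-96)*(-2)/7 = 3 - 24/7*8 = 3 - 192/7 = -171/7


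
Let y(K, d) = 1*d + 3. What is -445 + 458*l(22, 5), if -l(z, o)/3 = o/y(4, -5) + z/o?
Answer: -15278/5 ≈ -3055.6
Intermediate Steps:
y(K, d) = 3 + d (y(K, d) = d + 3 = 3 + d)
l(z, o) = 3*o/2 - 3*z/o (l(z, o) = -3*(o/(3 - 5) + z/o) = -3*(o/(-2) + z/o) = -3*(o*(-½) + z/o) = -3*(-o/2 + z/o) = 3*o/2 - 3*z/o)
-445 + 458*l(22, 5) = -445 + 458*((3/2)*5 - 3*22/5) = -445 + 458*(15/2 - 3*22*⅕) = -445 + 458*(15/2 - 66/5) = -445 + 458*(-57/10) = -445 - 13053/5 = -15278/5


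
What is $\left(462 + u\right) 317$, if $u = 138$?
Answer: $190200$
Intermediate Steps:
$\left(462 + u\right) 317 = \left(462 + 138\right) 317 = 600 \cdot 317 = 190200$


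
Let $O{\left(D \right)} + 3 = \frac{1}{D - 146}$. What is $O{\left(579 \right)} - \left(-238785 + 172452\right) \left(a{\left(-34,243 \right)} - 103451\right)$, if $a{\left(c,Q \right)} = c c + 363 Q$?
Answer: $- \frac{404580755552}{433} \approx -9.3437 \cdot 10^{8}$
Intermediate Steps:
$O{\left(D \right)} = -3 + \frac{1}{-146 + D}$ ($O{\left(D \right)} = -3 + \frac{1}{D - 146} = -3 + \frac{1}{-146 + D}$)
$a{\left(c,Q \right)} = c^{2} + 363 Q$
$O{\left(579 \right)} - \left(-238785 + 172452\right) \left(a{\left(-34,243 \right)} - 103451\right) = \frac{439 - 1737}{-146 + 579} - \left(-238785 + 172452\right) \left(\left(\left(-34\right)^{2} + 363 \cdot 243\right) - 103451\right) = \frac{439 - 1737}{433} - - 66333 \left(\left(1156 + 88209\right) - 103451\right) = \frac{1}{433} \left(-1298\right) - - 66333 \left(89365 - 103451\right) = - \frac{1298}{433} - \left(-66333\right) \left(-14086\right) = - \frac{1298}{433} - 934366638 = - \frac{404580755552}{433}$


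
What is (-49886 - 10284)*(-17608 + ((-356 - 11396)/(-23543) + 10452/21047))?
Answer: 3106209753244840/2932009 ≈ 1.0594e+9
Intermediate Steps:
(-49886 - 10284)*(-17608 + ((-356 - 11396)/(-23543) + 10452/21047)) = -60170*(-17608 + (-11752*(-1/23543) + 10452*(1/21047))) = -60170*(-17608 + (904/1811 + 804/1619)) = -60170*(-17608 + 2919620/2932009) = -60170*(-51623894852/2932009) = 3106209753244840/2932009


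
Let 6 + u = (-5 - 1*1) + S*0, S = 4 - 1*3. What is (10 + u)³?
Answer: -8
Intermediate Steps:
S = 1 (S = 4 - 3 = 1)
u = -12 (u = -6 + ((-5 - 1*1) + 1*0) = -6 + ((-5 - 1) + 0) = -6 + (-6 + 0) = -6 - 6 = -12)
(10 + u)³ = (10 - 12)³ = (-2)³ = -8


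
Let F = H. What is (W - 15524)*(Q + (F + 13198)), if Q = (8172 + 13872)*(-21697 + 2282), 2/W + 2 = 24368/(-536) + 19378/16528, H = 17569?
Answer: 170277032802045467892/25630357 ≈ 6.6436e+12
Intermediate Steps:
F = 17569
W = -1107376/25630357 (W = 2/(-2 + (24368/(-536) + 19378/16528)) = 2/(-2 + (24368*(-1/536) + 19378*(1/16528))) = 2/(-2 + (-3046/67 + 9689/8264)) = 2/(-2 - 24522981/553688) = 2/(-25630357/553688) = 2*(-553688/25630357) = -1107376/25630357 ≈ -0.043206)
Q = -427984260 (Q = 22044*(-19415) = -427984260)
(W - 15524)*(Q + (F + 13198)) = (-1107376/25630357 - 15524)*(-427984260 + (17569 + 13198)) = -397886769444*(-427984260 + 30767)/25630357 = -397886769444/25630357*(-427953493) = 170277032802045467892/25630357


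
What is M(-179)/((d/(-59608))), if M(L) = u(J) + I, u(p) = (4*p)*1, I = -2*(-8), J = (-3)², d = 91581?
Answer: -3099616/91581 ≈ -33.846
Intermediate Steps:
J = 9
I = 16
u(p) = 4*p
M(L) = 52 (M(L) = 4*9 + 16 = 36 + 16 = 52)
M(-179)/((d/(-59608))) = 52/((91581/(-59608))) = 52/((91581*(-1/59608))) = 52/(-91581/59608) = 52*(-59608/91581) = -3099616/91581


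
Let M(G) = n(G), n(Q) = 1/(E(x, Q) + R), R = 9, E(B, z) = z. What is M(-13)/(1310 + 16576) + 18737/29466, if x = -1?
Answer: 223415077/351352584 ≈ 0.63587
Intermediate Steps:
n(Q) = 1/(9 + Q) (n(Q) = 1/(Q + 9) = 1/(9 + Q))
M(G) = 1/(9 + G)
M(-13)/(1310 + 16576) + 18737/29466 = 1/((9 - 13)*(1310 + 16576)) + 18737/29466 = 1/(-4*17886) + 18737*(1/29466) = -1/4*1/17886 + 18737/29466 = -1/71544 + 18737/29466 = 223415077/351352584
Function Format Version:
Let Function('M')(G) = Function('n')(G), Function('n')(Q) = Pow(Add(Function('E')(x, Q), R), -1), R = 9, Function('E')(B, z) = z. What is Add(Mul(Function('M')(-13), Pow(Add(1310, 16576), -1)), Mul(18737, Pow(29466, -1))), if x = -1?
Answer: Rational(223415077, 351352584) ≈ 0.63587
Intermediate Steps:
Function('n')(Q) = Pow(Add(9, Q), -1) (Function('n')(Q) = Pow(Add(Q, 9), -1) = Pow(Add(9, Q), -1))
Function('M')(G) = Pow(Add(9, G), -1)
Add(Mul(Function('M')(-13), Pow(Add(1310, 16576), -1)), Mul(18737, Pow(29466, -1))) = Add(Mul(Pow(Add(9, -13), -1), Pow(Add(1310, 16576), -1)), Mul(18737, Pow(29466, -1))) = Add(Mul(Pow(-4, -1), Pow(17886, -1)), Mul(18737, Rational(1, 29466))) = Add(Mul(Rational(-1, 4), Rational(1, 17886)), Rational(18737, 29466)) = Add(Rational(-1, 71544), Rational(18737, 29466)) = Rational(223415077, 351352584)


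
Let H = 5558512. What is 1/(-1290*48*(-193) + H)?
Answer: 1/17509072 ≈ 5.7113e-8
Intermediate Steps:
1/(-1290*48*(-193) + H) = 1/(-1290*48*(-193) + 5558512) = 1/(-215*288*(-193) + 5558512) = 1/(-61920*(-193) + 5558512) = 1/(11950560 + 5558512) = 1/17509072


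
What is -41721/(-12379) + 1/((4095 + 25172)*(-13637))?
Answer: 16651438477580/4940633183941 ≈ 3.3703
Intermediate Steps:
-41721/(-12379) + 1/((4095 + 25172)*(-13637)) = -41721*(-1/12379) - 1/13637/29267 = 41721/12379 + (1/29267)*(-1/13637) = 41721/12379 - 1/399114079 = 16651438477580/4940633183941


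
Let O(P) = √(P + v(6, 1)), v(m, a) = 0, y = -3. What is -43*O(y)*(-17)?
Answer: 731*I*√3 ≈ 1266.1*I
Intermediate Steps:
O(P) = √P (O(P) = √(P + 0) = √P)
-43*O(y)*(-17) = -43*I*√3*(-17) = 731*I*√3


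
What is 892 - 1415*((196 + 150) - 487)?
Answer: 200407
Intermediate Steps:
892 - 1415*((196 + 150) - 487) = 892 - 1415*(346 - 487) = 892 - 1415*(-141) = 892 + 199515 = 200407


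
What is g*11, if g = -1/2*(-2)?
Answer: 11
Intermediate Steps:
g = 1 (g = -1*½*(-2) = -½*(-2) = 1)
g*11 = 1*11 = 11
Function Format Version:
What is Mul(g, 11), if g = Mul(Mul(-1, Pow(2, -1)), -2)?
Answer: 11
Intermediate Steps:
g = 1 (g = Mul(Mul(-1, Rational(1, 2)), -2) = Mul(Rational(-1, 2), -2) = 1)
Mul(g, 11) = Mul(1, 11) = 11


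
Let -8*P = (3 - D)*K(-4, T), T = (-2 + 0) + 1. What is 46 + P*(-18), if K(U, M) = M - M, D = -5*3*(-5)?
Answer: 46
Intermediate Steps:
D = 75 (D = -15*(-5) = 75)
T = -1 (T = -2 + 1 = -1)
K(U, M) = 0
P = 0 (P = -(3 - 1*75)*0/8 = -(3 - 75)*0/8 = -(-9)*0 = -⅛*0 = 0)
46 + P*(-18) = 46 + 0*(-18) = 46 + 0 = 46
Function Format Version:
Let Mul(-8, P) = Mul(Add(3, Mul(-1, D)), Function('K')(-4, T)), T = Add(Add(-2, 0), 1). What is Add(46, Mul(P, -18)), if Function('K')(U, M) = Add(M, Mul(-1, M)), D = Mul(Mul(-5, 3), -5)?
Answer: 46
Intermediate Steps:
D = 75 (D = Mul(-15, -5) = 75)
T = -1 (T = Add(-2, 1) = -1)
Function('K')(U, M) = 0
P = 0 (P = Mul(Rational(-1, 8), Mul(Add(3, Mul(-1, 75)), 0)) = Mul(Rational(-1, 8), Mul(Add(3, -75), 0)) = Mul(Rational(-1, 8), Mul(-72, 0)) = Mul(Rational(-1, 8), 0) = 0)
Add(46, Mul(P, -18)) = Add(46, Mul(0, -18)) = Add(46, 0) = 46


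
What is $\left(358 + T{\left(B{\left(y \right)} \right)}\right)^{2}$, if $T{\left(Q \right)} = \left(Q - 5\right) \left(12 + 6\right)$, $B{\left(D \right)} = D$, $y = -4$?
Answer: $38416$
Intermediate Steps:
$T{\left(Q \right)} = -90 + 18 Q$ ($T{\left(Q \right)} = \left(-5 + Q\right) 18 = -90 + 18 Q$)
$\left(358 + T{\left(B{\left(y \right)} \right)}\right)^{2} = \left(358 + \left(-90 + 18 \left(-4\right)\right)\right)^{2} = \left(358 - 162\right)^{2} = 196^{2} = 38416$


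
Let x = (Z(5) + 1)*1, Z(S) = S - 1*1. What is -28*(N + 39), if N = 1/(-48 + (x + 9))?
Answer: -18550/17 ≈ -1091.2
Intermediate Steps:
Z(S) = -1 + S (Z(S) = S - 1 = -1 + S)
x = 5 (x = ((-1 + 5) + 1)*1 = (4 + 1)*1 = 5*1 = 5)
N = -1/34 (N = 1/(-48 + (5 + 9)) = 1/(-48 + 14) = 1/(-34) = -1/34 ≈ -0.029412)
-28*(N + 39) = -28*(-1/34 + 39) = -28*1325/34 = -18550/17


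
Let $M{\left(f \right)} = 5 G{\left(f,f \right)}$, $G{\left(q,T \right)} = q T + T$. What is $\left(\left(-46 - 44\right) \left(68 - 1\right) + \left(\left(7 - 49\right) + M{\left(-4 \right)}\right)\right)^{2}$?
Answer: $36144144$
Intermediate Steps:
$G{\left(q,T \right)} = T + T q$ ($G{\left(q,T \right)} = T q + T = T + T q$)
$M{\left(f \right)} = 5 f \left(1 + f\right)$
$\left(\left(-46 - 44\right) \left(68 - 1\right) + \left(\left(7 - 49\right) + M{\left(-4 \right)}\right)\right)^{2} = \left(\left(-46 - 44\right) \left(68 - 1\right) + \left(\left(7 - 49\right) + 5 \left(-4\right) \left(1 - 4\right)\right)\right)^{2} = \left(\left(-90\right) 67 - \left(42 + 20 \left(-3\right)\right)\right)^{2} = \left(-6030 + \left(-42 + 60\right)\right)^{2} = \left(-6030 + 18\right)^{2} = \left(-6012\right)^{2} = 36144144$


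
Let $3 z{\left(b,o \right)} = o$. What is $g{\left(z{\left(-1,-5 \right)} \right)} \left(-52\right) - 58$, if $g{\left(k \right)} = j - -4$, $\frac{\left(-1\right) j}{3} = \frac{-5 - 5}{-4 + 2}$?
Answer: $514$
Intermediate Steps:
$z{\left(b,o \right)} = \frac{o}{3}$
$j = -15$ ($j = - 3 \frac{-5 - 5}{-4 + 2} = - 3 \left(- \frac{10}{-2}\right) = - 3 \left(\left(-10\right) \left(- \frac{1}{2}\right)\right) = \left(-3\right) 5 = -15$)
$g{\left(k \right)} = -11$ ($g{\left(k \right)} = -15 - -4 = -15 + 4 = -11$)
$g{\left(z{\left(-1,-5 \right)} \right)} \left(-52\right) - 58 = \left(-11\right) \left(-52\right) - 58 = 572 - 58 = 514$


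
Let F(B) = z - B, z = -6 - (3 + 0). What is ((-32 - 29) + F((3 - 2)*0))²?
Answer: 4900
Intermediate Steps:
z = -9 (z = -6 - 1*3 = -6 - 3 = -9)
F(B) = -9 - B
((-32 - 29) + F((3 - 2)*0))² = ((-32 - 29) + (-9 - (3 - 2)*0))² = (-61 + (-9 - 0))² = (-61 + (-9 - 1*0))² = (-61 + (-9 + 0))² = (-61 - 9)² = (-70)² = 4900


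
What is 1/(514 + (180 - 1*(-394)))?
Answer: 1/1088 ≈ 0.00091912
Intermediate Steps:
1/(514 + (180 - 1*(-394))) = 1/(514 + (180 + 394)) = 1/(514 + 574) = 1/1088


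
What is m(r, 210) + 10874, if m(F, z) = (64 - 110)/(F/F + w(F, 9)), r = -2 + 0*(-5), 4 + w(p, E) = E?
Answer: 32599/3 ≈ 10866.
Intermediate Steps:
w(p, E) = -4 + E
r = -2 (r = -2 + 0 = -2)
m(F, z) = -23/3 (m(F, z) = (64 - 110)/(F/F + (-4 + 9)) = -46/(1 + 5) = -46/6 = -46*⅙ = -23/3)
m(r, 210) + 10874 = -23/3 + 10874 = 32599/3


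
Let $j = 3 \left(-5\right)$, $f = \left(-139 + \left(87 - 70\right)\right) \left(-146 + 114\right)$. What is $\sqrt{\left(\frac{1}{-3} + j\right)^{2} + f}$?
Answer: $\frac{2 \sqrt{9313}}{3} \approx 64.336$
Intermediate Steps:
$f = 3904$ ($f = \left(-139 + 17\right) \left(-32\right) = \left(-122\right) \left(-32\right) = 3904$)
$j = -15$
$\sqrt{\left(\frac{1}{-3} + j\right)^{2} + f} = \sqrt{\left(\frac{1}{-3} - 15\right)^{2} + 3904} = \sqrt{\left(- \frac{1}{3} - 15\right)^{2} + 3904} = \sqrt{\left(- \frac{46}{3}\right)^{2} + 3904} = \sqrt{\frac{2116}{9} + 3904} = \sqrt{\frac{37252}{9}} = \frac{2 \sqrt{9313}}{3}$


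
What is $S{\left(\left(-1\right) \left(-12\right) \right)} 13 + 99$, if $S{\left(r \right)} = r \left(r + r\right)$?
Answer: $3843$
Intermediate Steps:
$S{\left(r \right)} = 2 r^{2}$ ($S{\left(r \right)} = r 2 r = 2 r^{2}$)
$S{\left(\left(-1\right) \left(-12\right) \right)} 13 + 99 = 2 \left(\left(-1\right) \left(-12\right)\right)^{2} \cdot 13 + 99 = 2 \cdot 12^{2} \cdot 13 + 99 = 2 \cdot 144 \cdot 13 + 99 = 288 \cdot 13 + 99 = 3744 + 99 = 3843$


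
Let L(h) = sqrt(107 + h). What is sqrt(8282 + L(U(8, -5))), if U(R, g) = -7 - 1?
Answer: sqrt(8282 + 3*sqrt(11)) ≈ 91.060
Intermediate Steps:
U(R, g) = -8
sqrt(8282 + L(U(8, -5))) = sqrt(8282 + sqrt(107 - 8)) = sqrt(8282 + sqrt(99)) = sqrt(8282 + 3*sqrt(11))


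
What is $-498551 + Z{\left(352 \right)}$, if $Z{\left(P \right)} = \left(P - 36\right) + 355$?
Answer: $-497880$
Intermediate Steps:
$Z{\left(P \right)} = 319 + P$ ($Z{\left(P \right)} = \left(-36 + P\right) + 355 = 319 + P$)
$-498551 + Z{\left(352 \right)} = -498551 + \left(319 + 352\right) = -498551 + 671 = -497880$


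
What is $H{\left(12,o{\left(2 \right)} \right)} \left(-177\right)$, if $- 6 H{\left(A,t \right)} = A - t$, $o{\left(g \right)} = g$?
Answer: $295$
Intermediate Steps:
$H{\left(A,t \right)} = - \frac{A}{6} + \frac{t}{6}$ ($H{\left(A,t \right)} = - \frac{A - t}{6} = - \frac{A}{6} + \frac{t}{6}$)
$H{\left(12,o{\left(2 \right)} \right)} \left(-177\right) = \left(\left(- \frac{1}{6}\right) 12 + \frac{1}{6} \cdot 2\right) \left(-177\right) = \left(-2 + \frac{1}{3}\right) \left(-177\right) = \left(- \frac{5}{3}\right) \left(-177\right) = 295$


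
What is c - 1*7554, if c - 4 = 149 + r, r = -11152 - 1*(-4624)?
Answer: -13929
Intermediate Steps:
r = -6528 (r = -11152 + 4624 = -6528)
c = -6375 (c = 4 + (149 - 6528) = 4 - 6379 = -6375)
c - 1*7554 = -6375 - 1*7554 = -6375 - 7554 = -13929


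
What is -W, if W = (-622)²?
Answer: -386884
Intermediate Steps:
W = 386884
-W = -1*386884 = -386884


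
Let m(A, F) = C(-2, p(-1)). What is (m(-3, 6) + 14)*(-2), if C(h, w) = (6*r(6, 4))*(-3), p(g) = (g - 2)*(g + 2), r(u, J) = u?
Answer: 188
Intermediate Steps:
p(g) = (-2 + g)*(2 + g)
C(h, w) = -108 (C(h, w) = (6*6)*(-3) = 36*(-3) = -108)
m(A, F) = -108
(m(-3, 6) + 14)*(-2) = (-108 + 14)*(-2) = -94*(-2) = 188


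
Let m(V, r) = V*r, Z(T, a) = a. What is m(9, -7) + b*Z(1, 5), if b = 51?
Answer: 192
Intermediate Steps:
m(9, -7) + b*Z(1, 5) = 9*(-7) + 51*5 = -63 + 255 = 192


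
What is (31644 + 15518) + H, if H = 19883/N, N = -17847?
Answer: 841680331/17847 ≈ 47161.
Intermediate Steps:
H = -19883/17847 (H = 19883/(-17847) = 19883*(-1/17847) = -19883/17847 ≈ -1.1141)
(31644 + 15518) + H = (31644 + 15518) - 19883/17847 = 47162 - 19883/17847 = 841680331/17847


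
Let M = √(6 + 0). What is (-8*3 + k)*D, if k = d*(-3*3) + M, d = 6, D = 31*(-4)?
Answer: 9672 - 124*√6 ≈ 9368.3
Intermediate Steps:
D = -124
M = √6 ≈ 2.4495
k = -54 + √6 (k = 6*(-3*3) + √6 = 6*(-9) + √6 = -54 + √6 ≈ -51.551)
(-8*3 + k)*D = (-8*3 + (-54 + √6))*(-124) = (-24 + (-54 + √6))*(-124) = (-78 + √6)*(-124) = 9672 - 124*√6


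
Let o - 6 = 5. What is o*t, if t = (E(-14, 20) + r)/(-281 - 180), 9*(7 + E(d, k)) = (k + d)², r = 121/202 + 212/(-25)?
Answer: 604439/2328050 ≈ 0.25963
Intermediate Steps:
o = 11 (o = 6 + 5 = 11)
r = -39799/5050 (r = 121*(1/202) + 212*(-1/25) = 121/202 - 212/25 = -39799/5050 ≈ -7.8810)
E(d, k) = -7 + (d + k)²/9 (E(d, k) = -7 + (k + d)²/9 = -7 + (d + k)²/9)
t = 54949/2328050 (t = ((-7 + (-14 + 20)²/9) - 39799/5050)/(-281 - 180) = ((-7 + (⅑)*6²) - 39799/5050)/(-461) = ((-7 + (⅑)*36) - 39799/5050)*(-1/461) = ((-7 + 4) - 39799/5050)*(-1/461) = (-3 - 39799/5050)*(-1/461) = -54949/5050*(-1/461) = 54949/2328050 ≈ 0.023603)
o*t = 11*(54949/2328050) = 604439/2328050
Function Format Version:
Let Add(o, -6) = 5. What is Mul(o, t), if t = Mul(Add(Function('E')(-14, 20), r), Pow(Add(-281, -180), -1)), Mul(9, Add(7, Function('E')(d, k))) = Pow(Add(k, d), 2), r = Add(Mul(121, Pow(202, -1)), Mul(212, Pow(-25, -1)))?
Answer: Rational(604439, 2328050) ≈ 0.25963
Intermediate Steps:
o = 11 (o = Add(6, 5) = 11)
r = Rational(-39799, 5050) (r = Add(Mul(121, Rational(1, 202)), Mul(212, Rational(-1, 25))) = Add(Rational(121, 202), Rational(-212, 25)) = Rational(-39799, 5050) ≈ -7.8810)
Function('E')(d, k) = Add(-7, Mul(Rational(1, 9), Pow(Add(d, k), 2))) (Function('E')(d, k) = Add(-7, Mul(Rational(1, 9), Pow(Add(k, d), 2))) = Add(-7, Mul(Rational(1, 9), Pow(Add(d, k), 2))))
t = Rational(54949, 2328050) (t = Mul(Add(Add(-7, Mul(Rational(1, 9), Pow(Add(-14, 20), 2))), Rational(-39799, 5050)), Pow(Add(-281, -180), -1)) = Mul(Add(Add(-7, Mul(Rational(1, 9), Pow(6, 2))), Rational(-39799, 5050)), Pow(-461, -1)) = Mul(Add(Add(-7, Mul(Rational(1, 9), 36)), Rational(-39799, 5050)), Rational(-1, 461)) = Mul(Add(Add(-7, 4), Rational(-39799, 5050)), Rational(-1, 461)) = Mul(Add(-3, Rational(-39799, 5050)), Rational(-1, 461)) = Mul(Rational(-54949, 5050), Rational(-1, 461)) = Rational(54949, 2328050) ≈ 0.023603)
Mul(o, t) = Mul(11, Rational(54949, 2328050)) = Rational(604439, 2328050)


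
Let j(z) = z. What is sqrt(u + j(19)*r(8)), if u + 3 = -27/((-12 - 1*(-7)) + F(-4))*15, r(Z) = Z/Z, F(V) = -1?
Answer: sqrt(334)/2 ≈ 9.1378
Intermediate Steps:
r(Z) = 1
u = 129/2 (u = -3 - 27/((-12 - 1*(-7)) - 1)*15 = -3 - 27/((-12 + 7) - 1)*15 = -3 - 27/(-5 - 1)*15 = -3 - 27/(-6)*15 = -3 - 27*(-1/6)*15 = -3 + (9/2)*15 = -3 + 135/2 = 129/2 ≈ 64.500)
sqrt(u + j(19)*r(8)) = sqrt(129/2 + 19*1) = sqrt(129/2 + 19) = sqrt(167/2) = sqrt(334)/2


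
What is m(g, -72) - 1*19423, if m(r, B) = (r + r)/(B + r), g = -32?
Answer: -252491/13 ≈ -19422.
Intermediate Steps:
m(r, B) = 2*r/(B + r) (m(r, B) = (2*r)/(B + r) = 2*r/(B + r))
m(g, -72) - 1*19423 = 2*(-32)/(-72 - 32) - 1*19423 = 2*(-32)/(-104) - 19423 = 2*(-32)*(-1/104) - 19423 = 8/13 - 19423 = -252491/13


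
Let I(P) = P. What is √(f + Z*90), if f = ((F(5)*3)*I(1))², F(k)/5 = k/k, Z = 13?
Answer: 3*√155 ≈ 37.350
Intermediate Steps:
F(k) = 5 (F(k) = 5*(k/k) = 5*1 = 5)
f = 225 (f = ((5*3)*1)² = (15*1)² = 15² = 225)
√(f + Z*90) = √(225 + 13*90) = √(225 + 1170) = √1395 = 3*√155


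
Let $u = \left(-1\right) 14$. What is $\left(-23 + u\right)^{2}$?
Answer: $1369$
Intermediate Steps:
$u = -14$
$\left(-23 + u\right)^{2} = \left(-23 - 14\right)^{2} = \left(-37\right)^{2} = 1369$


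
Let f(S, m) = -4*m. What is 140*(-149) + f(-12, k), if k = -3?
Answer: -20848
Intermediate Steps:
140*(-149) + f(-12, k) = 140*(-149) - 4*(-3) = -20860 + 12 = -20848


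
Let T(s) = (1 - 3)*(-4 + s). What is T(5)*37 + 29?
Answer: -45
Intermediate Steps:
T(s) = 8 - 2*s (T(s) = -2*(-4 + s) = 8 - 2*s)
T(5)*37 + 29 = (8 - 2*5)*37 + 29 = (8 - 10)*37 + 29 = -2*37 + 29 = -74 + 29 = -45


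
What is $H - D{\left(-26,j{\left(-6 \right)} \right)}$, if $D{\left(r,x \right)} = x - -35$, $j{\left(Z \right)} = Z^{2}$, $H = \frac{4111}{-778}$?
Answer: $- \frac{59349}{778} \approx -76.284$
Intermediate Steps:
$H = - \frac{4111}{778}$ ($H = 4111 \left(- \frac{1}{778}\right) = - \frac{4111}{778} \approx -5.2841$)
$D{\left(r,x \right)} = 35 + x$ ($D{\left(r,x \right)} = x + 35 = 35 + x$)
$H - D{\left(-26,j{\left(-6 \right)} \right)} = - \frac{4111}{778} - \left(35 + \left(-6\right)^{2}\right) = - \frac{4111}{778} - \left(35 + 36\right) = - \frac{4111}{778} - 71 = - \frac{59349}{778}$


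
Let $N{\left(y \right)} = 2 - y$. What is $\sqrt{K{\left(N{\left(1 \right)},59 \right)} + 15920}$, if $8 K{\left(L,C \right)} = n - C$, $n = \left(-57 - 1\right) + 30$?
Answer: $\frac{\sqrt{254546}}{4} \approx 126.13$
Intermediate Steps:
$n = -28$ ($n = -58 + 30 = -28$)
$K{\left(L,C \right)} = - \frac{7}{2} - \frac{C}{8}$ ($K{\left(L,C \right)} = \frac{-28 - C}{8} = - \frac{7}{2} - \frac{C}{8}$)
$\sqrt{K{\left(N{\left(1 \right)},59 \right)} + 15920} = \sqrt{\left(- \frac{7}{2} - \frac{59}{8}\right) + 15920} = \sqrt{- \frac{87}{8} + 15920} = \sqrt{\frac{127273}{8}} = \frac{\sqrt{254546}}{4}$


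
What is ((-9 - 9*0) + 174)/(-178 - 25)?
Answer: -165/203 ≈ -0.81281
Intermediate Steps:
((-9 - 9*0) + 174)/(-178 - 25) = ((-9 + 0) + 174)/(-203) = (-9 + 174)*(-1/203) = 165*(-1/203) = -165/203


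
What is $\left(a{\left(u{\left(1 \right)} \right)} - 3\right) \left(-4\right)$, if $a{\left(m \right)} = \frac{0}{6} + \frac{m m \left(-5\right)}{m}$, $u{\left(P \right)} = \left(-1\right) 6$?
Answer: $-108$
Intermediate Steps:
$u{\left(P \right)} = -6$
$a{\left(m \right)} = - 5 m$ ($a{\left(m \right)} = 0 \cdot \frac{1}{6} + \frac{m^{2} \left(-5\right)}{m} = 0 + \frac{\left(-5\right) m^{2}}{m} = 0 - 5 m = - 5 m$)
$\left(a{\left(u{\left(1 \right)} \right)} - 3\right) \left(-4\right) = \left(\left(-5\right) \left(-6\right) - 3\right) \left(-4\right) = \left(30 - 3\right) \left(-4\right) = 27 \left(-4\right) = -108$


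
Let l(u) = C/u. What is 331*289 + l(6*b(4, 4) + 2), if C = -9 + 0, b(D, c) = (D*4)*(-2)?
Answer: 18175219/190 ≈ 95659.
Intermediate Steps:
b(D, c) = -8*D (b(D, c) = (4*D)*(-2) = -8*D)
C = -9
l(u) = -9/u
331*289 + l(6*b(4, 4) + 2) = 331*289 - 9/(6*(-8*4) + 2) = 95659 - 9/(6*(-32) + 2) = 95659 - 9/(-192 + 2) = 95659 - 9/(-190) = 95659 - 9*(-1/190) = 95659 + 9/190 = 18175219/190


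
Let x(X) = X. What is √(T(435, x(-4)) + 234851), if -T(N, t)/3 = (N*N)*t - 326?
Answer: √2506529 ≈ 1583.2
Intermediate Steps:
T(N, t) = 978 - 3*t*N² (T(N, t) = -3*((N*N)*t - 326) = -3*(N²*t - 326) = -3*(t*N² - 326) = -3*(-326 + t*N²) = 978 - 3*t*N²)
√(T(435, x(-4)) + 234851) = √((978 - 3*(-4)*435²) + 234851) = √((978 - 3*(-4)*189225) + 234851) = √((978 + 2270700) + 234851) = √(2271678 + 234851) = √2506529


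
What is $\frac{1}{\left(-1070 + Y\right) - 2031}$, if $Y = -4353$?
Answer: $- \frac{1}{7454} \approx -0.00013416$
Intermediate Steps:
$\frac{1}{\left(-1070 + Y\right) - 2031} = \frac{1}{\left(-1070 - 4353\right) - 2031} = \frac{1}{-5423 - 2031} = \frac{1}{-7454} = - \frac{1}{7454}$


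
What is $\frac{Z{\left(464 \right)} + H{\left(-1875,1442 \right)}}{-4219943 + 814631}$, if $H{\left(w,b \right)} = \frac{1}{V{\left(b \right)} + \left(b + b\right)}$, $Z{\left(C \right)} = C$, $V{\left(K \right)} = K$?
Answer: $- \frac{2007265}{14731379712} \approx -0.00013626$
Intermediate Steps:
$H{\left(w,b \right)} = \frac{1}{3 b}$ ($H{\left(w,b \right)} = \frac{1}{b + \left(b + b\right)} = \frac{1}{b + 2 b} = \frac{1}{3 b}$)
$\frac{Z{\left(464 \right)} + H{\left(-1875,1442 \right)}}{-4219943 + 814631} = \frac{464 + \frac{1}{3 \cdot 1442}}{-4219943 + 814631} = \frac{464 + \frac{1}{3} \cdot \frac{1}{1442}}{-3405312} = \left(464 + \frac{1}{4326}\right) \left(- \frac{1}{3405312}\right) = \frac{2007265}{4326} \left(- \frac{1}{3405312}\right) = - \frac{2007265}{14731379712}$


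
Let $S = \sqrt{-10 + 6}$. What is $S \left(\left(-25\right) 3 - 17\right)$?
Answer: $- 184 i \approx - 184.0 i$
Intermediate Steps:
$S = 2 i$ ($S = \sqrt{-4} = 2 i \approx 2.0 i$)
$S \left(\left(-25\right) 3 - 17\right) = 2 i \left(\left(-25\right) 3 - 17\right) = 2 i \left(-75 - 17\right) = 2 i \left(-92\right) = - 184 i$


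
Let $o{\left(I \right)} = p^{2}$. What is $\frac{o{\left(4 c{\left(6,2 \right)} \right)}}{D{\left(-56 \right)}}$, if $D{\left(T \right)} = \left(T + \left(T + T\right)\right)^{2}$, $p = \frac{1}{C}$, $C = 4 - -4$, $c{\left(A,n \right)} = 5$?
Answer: $\frac{1}{1806336} \approx 5.5361 \cdot 10^{-7}$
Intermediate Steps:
$C = 8$ ($C = 4 + 4 = 8$)
$p = \frac{1}{8} \approx 0.125$
$o{\left(I \right)} = \frac{1}{64}$ ($o{\left(I \right)} = \left(\frac{1}{8}\right)^{2} = \frac{1}{64}$)
$D{\left(T \right)} = 9 T^{2}$ ($D{\left(T \right)} = \left(T + 2 T\right)^{2} = \left(3 T\right)^{2} = 9 T^{2}$)
$\frac{o{\left(4 c{\left(6,2 \right)} \right)}}{D{\left(-56 \right)}} = \frac{1}{64 \cdot 9 \left(-56\right)^{2}} = \frac{1}{64 \cdot 9 \cdot 3136} = \frac{1}{64 \cdot 28224} = \frac{1}{64} \cdot \frac{1}{28224} = \frac{1}{1806336}$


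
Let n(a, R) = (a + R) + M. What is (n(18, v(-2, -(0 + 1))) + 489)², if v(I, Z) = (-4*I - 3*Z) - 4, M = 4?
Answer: 268324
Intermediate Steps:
v(I, Z) = -4 - 4*I - 3*Z
n(a, R) = 4 + R + a (n(a, R) = (a + R) + 4 = (R + a) + 4 = 4 + R + a)
(n(18, v(-2, -(0 + 1))) + 489)² = ((4 + (-4 - 4*(-2) - (-3)*(0 + 1)) + 18) + 489)² = ((4 + (-4 + 8 - (-3)) + 18) + 489)² = ((4 + (-4 + 8 - 3*(-1)) + 18) + 489)² = ((4 + (-4 + 8 + 3) + 18) + 489)² = ((4 + 7 + 18) + 489)² = (29 + 489)² = 518² = 268324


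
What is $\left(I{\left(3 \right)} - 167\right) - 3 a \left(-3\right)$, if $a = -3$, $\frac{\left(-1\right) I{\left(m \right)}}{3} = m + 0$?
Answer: $4752$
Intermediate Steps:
$I{\left(m \right)} = - 3 m$ ($I{\left(m \right)} = - 3 \left(m + 0\right) = - 3 m$)
$\left(I{\left(3 \right)} - 167\right) - 3 a \left(-3\right) = \left(\left(-3\right) 3 - 167\right) \left(-3\right) \left(-3\right) \left(-3\right) = \left(-9 - 167\right) 9 \left(-3\right) = \left(-176\right) \left(-27\right) = 4752$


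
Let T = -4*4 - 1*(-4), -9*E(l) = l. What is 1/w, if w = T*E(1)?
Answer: ¾ ≈ 0.75000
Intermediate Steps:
E(l) = -l/9
T = -12 (T = -16 + 4 = -12)
w = 4/3 (w = -(-4)/3 = -12*(-⅑) = 4/3 ≈ 1.3333)
1/w = 1/(4/3) = ¾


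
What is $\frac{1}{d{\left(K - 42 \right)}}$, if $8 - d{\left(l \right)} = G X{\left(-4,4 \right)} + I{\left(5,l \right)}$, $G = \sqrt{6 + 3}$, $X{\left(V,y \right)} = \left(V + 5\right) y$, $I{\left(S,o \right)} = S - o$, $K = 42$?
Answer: $- \frac{1}{9} \approx -0.11111$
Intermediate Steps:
$X{\left(V,y \right)} = y \left(5 + V\right)$ ($X{\left(V,y \right)} = \left(5 + V\right) y = y \left(5 + V\right)$)
$G = 3$ ($G = \sqrt{9} = 3$)
$d{\left(l \right)} = -9 + l$ ($d{\left(l \right)} = 8 - \left(3 \cdot 4 \left(5 - 4\right) - \left(-5 + l\right)\right) = 8 - \left(3 \cdot 4 \cdot 1 - \left(-5 + l\right)\right) = 8 - \left(3 \cdot 4 - \left(-5 + l\right)\right) = 8 - \left(12 - \left(-5 + l\right)\right) = 8 - \left(17 - l\right) = 8 + \left(-17 + l\right) = -9 + l$)
$\frac{1}{d{\left(K - 42 \right)}} = \frac{1}{-9 + \left(42 - 42\right)} = \frac{1}{-9 + 0} = \frac{1}{-9} = - \frac{1}{9}$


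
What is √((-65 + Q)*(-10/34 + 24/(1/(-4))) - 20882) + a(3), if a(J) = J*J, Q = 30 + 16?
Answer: 9 + I*√5506147/17 ≈ 9.0 + 138.03*I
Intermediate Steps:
Q = 46
a(J) = J²
√((-65 + Q)*(-10/34 + 24/(1/(-4))) - 20882) + a(3) = √((-65 + 46)*(-10/34 + 24/(1/(-4))) - 20882) + 3² = √(-19*(-10*1/34 + 24/(-¼)) - 20882) + 9 = √(-19*(-5/17 + 24*(-4)) - 20882) + 9 = √(-19*(-5/17 - 96) - 20882) + 9 = √(-19*(-1637/17) - 20882) + 9 = √(31103/17 - 20882) + 9 = √(-323891/17) + 9 = I*√5506147/17 + 9 = 9 + I*√5506147/17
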